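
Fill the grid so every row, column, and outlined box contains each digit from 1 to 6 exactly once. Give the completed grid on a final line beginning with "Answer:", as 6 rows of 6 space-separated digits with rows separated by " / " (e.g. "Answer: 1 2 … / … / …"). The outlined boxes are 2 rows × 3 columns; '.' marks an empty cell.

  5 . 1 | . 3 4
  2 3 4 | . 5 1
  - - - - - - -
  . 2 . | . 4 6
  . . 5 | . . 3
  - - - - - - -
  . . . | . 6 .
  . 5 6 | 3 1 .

Step 1. [r5c4∈{2,4,5}] in col 4, 4 fits only at r5c4. So r5c4=4.
Step 2. [r4c1∈{1,4,6}] across col 1, 6 lands solely at r4c1. So r4c1=6.
Step 3. [r3c3∈{3}] r3c3's peers cover all but 3. So r3c3=3.
Step 4. [r3c1∈{1}] only 1 remains possible at r3c1. So r3c1=1.
Step 5. [r1c4∈{2,6}] across row 1, 2 lands solely at r1c4, so r1c4=2.
Step 6. [r6c6∈{2}] only 2 remains possible at r6c6 ⇒ r6c6=2.
Step 7. [r5c3∈{2}] nothing but 2 survives at r5c3, so r5c3=2.
Step 8. [r4c5∈{2}] only 2 remains possible at r4c5. So r4c5=2.
Step 9. [r5c1∈{3}] only 3 remains possible at r5c1 ⇒ r5c1=3.
Step 10. [r5c2∈{1}] nothing but 1 survives at r5c2. So r5c2=1.
Step 11. [r1c2∈{6}] r1c2 is down to just 6, so r1c2=6.
Step 12. [r3c4∈{5}] nothing but 5 survives at r3c4, so r3c4=5.
Step 13. [r2c4∈{6}] r2c4 has the single candidate 6. So r2c4=6.
Step 14. [r6c1∈{4}] r6c1 is down to just 4. So r6c1=4.
Step 15. [r5c6∈{5}] r5c6 has the single candidate 5, so r5c6=5.
Step 16. [r4c2∈{4}] r4c2 has the single candidate 4, so r4c2=4.
Step 17. [r4c4∈{1}] r4c4's peers cover all but 1, so r4c4=1.

Answer: 5 6 1 2 3 4 / 2 3 4 6 5 1 / 1 2 3 5 4 6 / 6 4 5 1 2 3 / 3 1 2 4 6 5 / 4 5 6 3 1 2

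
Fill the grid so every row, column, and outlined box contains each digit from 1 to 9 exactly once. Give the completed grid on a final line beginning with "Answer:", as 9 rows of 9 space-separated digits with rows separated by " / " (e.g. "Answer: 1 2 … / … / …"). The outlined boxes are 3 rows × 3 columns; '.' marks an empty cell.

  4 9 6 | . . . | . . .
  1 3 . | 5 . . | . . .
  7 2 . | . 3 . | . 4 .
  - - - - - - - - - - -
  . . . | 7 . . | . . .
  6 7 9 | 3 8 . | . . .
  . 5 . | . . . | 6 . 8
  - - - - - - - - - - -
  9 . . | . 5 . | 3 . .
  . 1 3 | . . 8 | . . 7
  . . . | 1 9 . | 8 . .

Step 1. [r6c8∈{1,2,3,7,9}] across row 6, 7 lands solely at r6c8, so r6c8=7.
Step 2. [r2c3∈{8}] nothing but 8 survives at r2c3 ⇒ r2c3=8.
Step 3. [r1c8∈{1,2,3,5,8}] r1c8 is the only open cell in col 8 admitting 8 ⇒ r1c8=8.
Step 4. [r1c4∈{2}] r1c4 is down to just 2, so r1c4=2.
Step 5. [r4c8∈{1,2,3,5,9}] col 8 places 3 nowhere but r4c8, so r4c8=3.
Step 6. [r9c6∈{2,3,4,6,7}] in row 9, 3 fits only at r9c6. So r9c6=3.
Step 7. [r7c6∈{2,4,6,7}] box 8 places 7 nowhere but r7c6 ⇒ r7c6=7.
Step 8. [r8c5∈{2,4,6}] across box 8, 2 lands solely at r8c5, so r8c5=2.
Step 9. [r1c6∈{1}] r1c6 has the single candidate 1, so r1c6=1.
Step 10. [r8c1∈{5}] r8c1 has the single candidate 5. So r8c1=5.
Step 11. [r9c1∈{2}] r9c1's peers cover all but 2, so r9c1=2.
Step 12. [r7c3∈{4}] r7c3's peers cover all but 4, so r7c3=4.
Step 13. [r9c9∈{4,5,6}] across row 9, 4 lands solely at r9c9. So r9c9=4.
Step 14. [r7c4∈{6}] r7c4 has the single candidate 6, so r7c4=6.
Step 15. [r8c7∈{9}] r8c7 is down to just 9 ⇒ r8c7=9.
Step 16. [r4c9∈{1,2,5,9}] in box 6, 9 fits only at r4c9 ⇒ r4c9=9.
Step 17. [r4c2∈{4,8}] r4c2 is the only open cell in col 2 admitting 4, so r4c2=4.
Step 18. [r5c7∈{1,2,4,5}] 4 has one home in col 7: r5c7. So r5c7=4.
Step 19. [r2c8∈{2,6,9}] col 8 places 9 nowhere but r2c8. So r2c8=9.
Step 20. [r9c8∈{5,6}] 5 has one home in row 9: r9c8. So r9c8=5.
Step 21. [r1c5∈{7}] r1c5 has the single candidate 7 ⇒ r1c5=7.
Step 22. [r1c7∈{5}] nothing but 5 survives at r1c7 ⇒ r1c7=5.
Step 23. [r4c6∈{2,5,6}] in row 4, 5 fits only at r4c6 ⇒ r4c6=5.
Step 24. [r5c6∈{2}] r5c6 has the single candidate 2 ⇒ r5c6=2.
Step 25. [r4c7∈{1,2}] 2 has one home in box 6: r4c7, so r4c7=2.
Step 26. [r5c8∈{1}] r5c8 has the single candidate 1. So r5c8=1.
Step 27. [r2c9∈{2,6}] r2c9 is the only open cell in row 2 admitting 2 ⇒ r2c9=2.
Step 28. [r4c3∈{1}] r4c3 is down to just 1, so r4c3=1.
Step 29. [r3c9∈{1,6}] in col 9, 6 fits only at r3c9 ⇒ r3c9=6.
Step 30. [r3c6∈{9}] r3c6 is down to just 9, so r3c6=9.
Step 31. [r6c6∈{4}] nothing but 4 survives at r6c6. So r6c6=4.
Step 32. [r2c5∈{4,6}] in row 2, 4 fits only at r2c5 ⇒ r2c5=4.
Step 33. [r2c6∈{6}] r2c6 has the single candidate 6 ⇒ r2c6=6.
Step 34. [r4c5∈{6}] r4c5 is down to just 6 ⇒ r4c5=6.
Step 35. [r9c2∈{6}] r9c2's peers cover all but 6 ⇒ r9c2=6.
Step 36. [r3c7∈{1}] r3c7's peers cover all but 1 ⇒ r3c7=1.
Step 37. [r3c3∈{5}] nothing but 5 survives at r3c3. So r3c3=5.
Step 38. [r8c8∈{6}] r8c8 has the single candidate 6, so r8c8=6.
Step 39. [r6c3∈{2}] only 2 remains possible at r6c3 ⇒ r6c3=2.
Step 40. [r4c1∈{8}] r4c1's peers cover all but 8. So r4c1=8.
Step 41. [r7c2∈{8}] r7c2 is down to just 8 ⇒ r7c2=8.
Step 42. [r1c9∈{3}] r1c9 is down to just 3, so r1c9=3.
Step 43. [r6c1∈{3}] only 3 remains possible at r6c1, so r6c1=3.
Step 44. [r3c4∈{8}] r3c4 has the single candidate 8, so r3c4=8.
Step 45. [r7c9∈{1}] only 1 remains possible at r7c9 ⇒ r7c9=1.
Step 46. [r8c4∈{4}] nothing but 4 survives at r8c4, so r8c4=4.
Step 47. [r6c5∈{1}] r6c5's peers cover all but 1 ⇒ r6c5=1.
Step 48. [r9c3∈{7}] r9c3 is down to just 7, so r9c3=7.
Step 49. [r5c9∈{5}] r5c9's peers cover all but 5 ⇒ r5c9=5.
Step 50. [r7c8∈{2}] r7c8 has the single candidate 2, so r7c8=2.
Step 51. [r6c4∈{9}] r6c4 has the single candidate 9. So r6c4=9.
Step 52. [r2c7∈{7}] r2c7's peers cover all but 7. So r2c7=7.

Answer: 4 9 6 2 7 1 5 8 3 / 1 3 8 5 4 6 7 9 2 / 7 2 5 8 3 9 1 4 6 / 8 4 1 7 6 5 2 3 9 / 6 7 9 3 8 2 4 1 5 / 3 5 2 9 1 4 6 7 8 / 9 8 4 6 5 7 3 2 1 / 5 1 3 4 2 8 9 6 7 / 2 6 7 1 9 3 8 5 4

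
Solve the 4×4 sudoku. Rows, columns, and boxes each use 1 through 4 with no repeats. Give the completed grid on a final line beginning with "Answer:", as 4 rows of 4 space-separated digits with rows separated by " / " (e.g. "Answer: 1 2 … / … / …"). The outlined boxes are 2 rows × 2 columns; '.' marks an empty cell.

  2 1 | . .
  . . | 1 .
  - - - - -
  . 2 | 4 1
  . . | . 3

Step 1. [r2c2∈{3,4}] in col 2, 3 fits only at r2c2, so r2c2=3.
Step 2. [r2c1∈{4}] nothing but 4 survives at r2c1. So r2c1=4.
Step 3. [r3c1∈{3}] r3c1 has the single candidate 3. So r3c1=3.
Step 4. [r4c1∈{1}] nothing but 1 survives at r4c1 ⇒ r4c1=1.
Step 5. [r2c4∈{2}] r2c4 has the single candidate 2 ⇒ r2c4=2.
Step 6. [r1c3∈{3}] r1c3's peers cover all but 3, so r1c3=3.
Step 7. [r4c2∈{4}] only 4 remains possible at r4c2 ⇒ r4c2=4.
Step 8. [r1c4∈{4}] r1c4 has the single candidate 4, so r1c4=4.
Step 9. [r4c3∈{2}] only 2 remains possible at r4c3, so r4c3=2.

Answer: 2 1 3 4 / 4 3 1 2 / 3 2 4 1 / 1 4 2 3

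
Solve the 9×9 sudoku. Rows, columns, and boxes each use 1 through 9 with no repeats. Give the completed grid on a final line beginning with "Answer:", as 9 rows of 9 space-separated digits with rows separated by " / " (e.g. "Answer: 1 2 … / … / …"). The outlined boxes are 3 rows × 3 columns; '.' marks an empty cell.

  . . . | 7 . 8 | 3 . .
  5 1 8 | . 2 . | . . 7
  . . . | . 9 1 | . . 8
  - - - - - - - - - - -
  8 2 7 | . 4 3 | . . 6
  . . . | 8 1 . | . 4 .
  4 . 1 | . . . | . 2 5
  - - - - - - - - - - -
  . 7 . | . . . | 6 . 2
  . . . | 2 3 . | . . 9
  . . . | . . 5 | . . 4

Step 1. [r6c2∈{3,6,9}] across row 6, 3 lands solely at r6c2. So r6c2=3.
Step 2. [r6c7∈{7,8,9}] r6c7 is the only open cell in row 6 admitting 8 ⇒ r6c7=8.
Step 3. [r3c7∈{2,4,5}] across col 7, 2 lands solely at r3c7 ⇒ r3c7=2.
Step 4. [r8c7∈{1,5,7}] r8c7 is the only open cell in col 7 admitting 5, so r8c7=5.
Step 5. [r7c3∈{3,4,5,9}] r7c3 is the only open cell in row 7 admitting 5. So r7c3=5.
Step 6. [r5c7∈{7,9}] across box 6, 7 lands solely at r5c7 ⇒ r5c7=7.
Step 7. [r9c7∈{1}] r9c7 has the single candidate 1, so r9c7=1.
Step 8. [r7c4∈{1,4,9}] in col 4, 1 fits only at r7c4 ⇒ r7c4=1.
Step 9. [r4c7∈{9}] r4c7 has the single candidate 9. So r4c7=9.
Step 10. [r7c6∈{4,9}] across row 7, 4 lands solely at r7c6. So r7c6=4.
Step 11. [r2c6∈{6}] nothing but 6 survives at r2c6. So r2c6=6.
Step 12. [r7c1∈{3,9}] 9 has one home in row 7: r7c1. So r7c1=9.
Step 13. [r5c1∈{6}] r5c1 is down to just 6, so r5c1=6.
Step 14. [r8c6∈{7}] only 7 remains possible at r8c6 ⇒ r8c6=7.
Step 15. [r8c8∈{8}] r8c8 is down to just 8 ⇒ r8c8=8.
Step 16. [r5c3∈{9}] r5c3 is down to just 9. So r5c3=9.
Step 17. [r1c2∈{4,6,9}] in col 2, 9 fits only at r1c2. So r1c2=9.
Step 18. [r1c3∈{2,4,6}] across row 1, 4 lands solely at r1c3, so r1c3=4.
Step 19. [r8c3∈{6}] only 6 remains possible at r8c3 ⇒ r8c3=6.
Step 20. [r3c4∈{3,4,5}] 4 has one home in row 3: r3c4, so r3c4=4.
Step 21. [r1c8∈{1,5,6}] r1c8 is the only open cell in row 1 admitting 6, so r1c8=6.
Step 22. [r9c3∈{2,3}] 2 has one home in col 3: r9c3 ⇒ r9c3=2.
Step 23. [r9c4∈{6,9}] in row 9, 9 fits only at r9c4. So r9c4=9.
Step 24. [r9c5∈{6,8}] row 9 places 6 nowhere but r9c5. So r9c5=6.
Step 25. [r9c1∈{3}] r9c1's peers cover all but 3, so r9c1=3.
Step 26. [r3c2∈{6}] r3c2 is down to just 6 ⇒ r3c2=6.
Step 27. [r2c8∈{9}] nothing but 9 survives at r2c8, so r2c8=9.
Step 28. [r5c6∈{2}] r5c6 is down to just 2, so r5c6=2.
Step 29. [r6c4∈{6}] r6c4's peers cover all but 6. So r6c4=6.
Step 30. [r6c6∈{9}] r6c6 has the single candidate 9. So r6c6=9.
Step 31. [r9c2∈{8}] r9c2's peers cover all but 8, so r9c2=8.
Step 32. [r8c2∈{4}] nothing but 4 survives at r8c2, so r8c2=4.
Step 33. [r3c1∈{7}] only 7 remains possible at r3c1 ⇒ r3c1=7.
Step 34. [r1c5∈{5}] nothing but 5 survives at r1c5, so r1c5=5.
Step 35. [r8c1∈{1}] r8c1 is down to just 1, so r8c1=1.
Step 36. [r1c9∈{1}] r1c9's peers cover all but 1. So r1c9=1.
Step 37. [r7c8∈{3}] r7c8's peers cover all but 3, so r7c8=3.
Step 38. [r2c7∈{4}] r2c7 has the single candidate 4 ⇒ r2c7=4.
Step 39. [r3c8∈{5}] only 5 remains possible at r3c8 ⇒ r3c8=5.
Step 40. [r5c9∈{3}] r5c9's peers cover all but 3 ⇒ r5c9=3.
Step 41. [r4c4∈{5}] only 5 remains possible at r4c4. So r4c4=5.
Step 42. [r1c1∈{2}] r1c1 is down to just 2 ⇒ r1c1=2.
Step 43. [r5c2∈{5}] r5c2 has the single candidate 5, so r5c2=5.
Step 44. [r3c3∈{3}] r3c3 has the single candidate 3. So r3c3=3.
Step 45. [r7c5∈{8}] r7c5 has the single candidate 8 ⇒ r7c5=8.
Step 46. [r4c8∈{1}] r4c8 has the single candidate 1. So r4c8=1.
Step 47. [r6c5∈{7}] only 7 remains possible at r6c5. So r6c5=7.
Step 48. [r2c4∈{3}] r2c4's peers cover all but 3. So r2c4=3.
Step 49. [r9c8∈{7}] nothing but 7 survives at r9c8, so r9c8=7.

Answer: 2 9 4 7 5 8 3 6 1 / 5 1 8 3 2 6 4 9 7 / 7 6 3 4 9 1 2 5 8 / 8 2 7 5 4 3 9 1 6 / 6 5 9 8 1 2 7 4 3 / 4 3 1 6 7 9 8 2 5 / 9 7 5 1 8 4 6 3 2 / 1 4 6 2 3 7 5 8 9 / 3 8 2 9 6 5 1 7 4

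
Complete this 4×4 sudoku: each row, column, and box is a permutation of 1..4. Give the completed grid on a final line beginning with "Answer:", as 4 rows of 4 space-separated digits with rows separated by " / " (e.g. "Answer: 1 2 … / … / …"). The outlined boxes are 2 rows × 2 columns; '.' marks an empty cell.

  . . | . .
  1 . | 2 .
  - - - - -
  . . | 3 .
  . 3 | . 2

Step 1. [r2c2∈{4}] nothing but 4 survives at r2c2 ⇒ r2c2=4.
Step 2. [r4c3∈{1,4}] r4c3 is the only open cell in row 4 admitting 1. So r4c3=1.
Step 3. [r1c4∈{1,3,4}] 1 has one home in row 1: r1c4. So r1c4=1.
Step 4. [r1c2∈{2}] only 2 remains possible at r1c2 ⇒ r1c2=2.
Step 5. [r4c1∈{4}] r4c1's peers cover all but 4, so r4c1=4.
Step 6. [r3c4∈{4}] r3c4 has the single candidate 4, so r3c4=4.
Step 7. [r3c2∈{1}] r3c2's peers cover all but 1. So r3c2=1.
Step 8. [r2c4∈{3}] nothing but 3 survives at r2c4. So r2c4=3.
Step 9. [r1c3∈{4}] r1c3 has the single candidate 4 ⇒ r1c3=4.
Step 10. [r1c1∈{3}] r1c1 has the single candidate 3, so r1c1=3.
Step 11. [r3c1∈{2}] r3c1 has the single candidate 2. So r3c1=2.

Answer: 3 2 4 1 / 1 4 2 3 / 2 1 3 4 / 4 3 1 2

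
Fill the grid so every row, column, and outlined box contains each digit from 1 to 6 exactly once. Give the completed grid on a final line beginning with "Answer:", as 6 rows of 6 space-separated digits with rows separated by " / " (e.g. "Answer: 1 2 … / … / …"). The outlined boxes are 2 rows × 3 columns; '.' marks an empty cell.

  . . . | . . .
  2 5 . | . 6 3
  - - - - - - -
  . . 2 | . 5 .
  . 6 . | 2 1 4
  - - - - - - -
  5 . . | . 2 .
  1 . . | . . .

Step 1. [r1c5∈{4}] r1c5 is down to just 4, so r1c5=4.
Step 2. [r3c4∈{3,6}] in box 4, 3 fits only at r3c4 ⇒ r3c4=3.
Step 3. [r2c4∈{1}] only 1 remains possible at r2c4, so r2c4=1.
Step 4. [r1c3∈{1,3,6}] across col 3, 1 lands solely at r1c3 ⇒ r1c3=1.
Step 5. [r1c2∈{3}] r1c2's peers cover all but 3, so r1c2=3.
Step 6. [r5c2∈{4}] r5c2's peers cover all but 4. So r5c2=4.
Step 7. [r5c4∈{6}] only 6 remains possible at r5c4. So r5c4=6.
Step 8. [r5c3∈{3}] nothing but 3 survives at r5c3 ⇒ r5c3=3.
Step 9. [r6c6∈{5}] only 5 remains possible at r6c6, so r6c6=5.
Step 10. [r3c1∈{4}] r3c1 is down to just 4, so r3c1=4.
Step 11. [r6c2∈{2}] r6c2's peers cover all but 2. So r6c2=2.
Step 12. [r6c5∈{3}] r6c5 is down to just 3. So r6c5=3.
Step 13. [r2c3∈{4}] r2c3 has the single candidate 4 ⇒ r2c3=4.
Step 14. [r4c1∈{3}] r4c1 is down to just 3. So r4c1=3.
Step 15. [r1c6∈{2}] r1c6 is down to just 2 ⇒ r1c6=2.
Step 16. [r4c3∈{5}] r4c3's peers cover all but 5 ⇒ r4c3=5.
Step 17. [r6c3∈{6}] only 6 remains possible at r6c3. So r6c3=6.
Step 18. [r1c1∈{6}] r1c1 has the single candidate 6. So r1c1=6.
Step 19. [r1c4∈{5}] r1c4's peers cover all but 5, so r1c4=5.
Step 20. [r6c4∈{4}] r6c4 is down to just 4. So r6c4=4.
Step 21. [r3c6∈{6}] nothing but 6 survives at r3c6. So r3c6=6.
Step 22. [r3c2∈{1}] only 1 remains possible at r3c2 ⇒ r3c2=1.
Step 23. [r5c6∈{1}] r5c6 has the single candidate 1 ⇒ r5c6=1.

Answer: 6 3 1 5 4 2 / 2 5 4 1 6 3 / 4 1 2 3 5 6 / 3 6 5 2 1 4 / 5 4 3 6 2 1 / 1 2 6 4 3 5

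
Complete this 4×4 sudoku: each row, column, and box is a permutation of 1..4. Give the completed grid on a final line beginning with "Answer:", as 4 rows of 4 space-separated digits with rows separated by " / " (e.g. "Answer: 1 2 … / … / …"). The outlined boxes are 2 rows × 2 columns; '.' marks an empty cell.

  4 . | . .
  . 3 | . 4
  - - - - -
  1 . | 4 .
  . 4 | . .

Step 1. [r3c4∈{2,3}] row 3 places 3 nowhere but r3c4, so r3c4=3.
Step 2. [r2c3∈{1,2}] r2c3 is the only open cell in row 2 admitting 1. So r2c3=1.
Step 3. [r1c4∈{2}] nothing but 2 survives at r1c4, so r1c4=2.
Step 4. [r4c1∈{2,3}] 3 has one home in row 4: r4c1. So r4c1=3.
Step 5. [r2c1∈{2}] only 2 remains possible at r2c1 ⇒ r2c1=2.
Step 6. [r4c4∈{1}] nothing but 1 survives at r4c4, so r4c4=1.
Step 7. [r1c2∈{1}] r1c2 is down to just 1. So r1c2=1.
Step 8. [r1c3∈{3}] nothing but 3 survives at r1c3. So r1c3=3.
Step 9. [r4c3∈{2}] r4c3 is down to just 2, so r4c3=2.
Step 10. [r3c2∈{2}] only 2 remains possible at r3c2. So r3c2=2.

Answer: 4 1 3 2 / 2 3 1 4 / 1 2 4 3 / 3 4 2 1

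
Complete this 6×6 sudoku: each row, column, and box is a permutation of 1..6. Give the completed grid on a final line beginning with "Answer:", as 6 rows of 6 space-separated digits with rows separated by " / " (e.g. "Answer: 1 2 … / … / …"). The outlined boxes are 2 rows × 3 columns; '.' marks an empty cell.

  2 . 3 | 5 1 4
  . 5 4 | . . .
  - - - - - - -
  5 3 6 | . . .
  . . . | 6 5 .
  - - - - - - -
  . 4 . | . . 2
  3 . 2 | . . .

Step 1. [r4c3∈{1}] r4c3's peers cover all but 1, so r4c3=1.
Step 2. [r6c2∈{1,6}] across col 2, 1 lands solely at r6c2, so r6c2=1.
Step 3. [r5c4∈{1,3}] r5c4 is the only open cell in row 5 admitting 1 ⇒ r5c4=1.
Step 4. [r2c4∈{2,3}] r2c4 is the only open cell in col 4 admitting 3 ⇒ r2c4=3.
Step 5. [r2c6∈{6}] nothing but 6 survives at r2c6. So r2c6=6.
Step 6. [r6c4∈{4}] nothing but 4 survives at r6c4, so r6c4=4.
Step 7. [r5c1∈{6}] r5c1 is down to just 6, so r5c1=6.
Step 8. [r2c5∈{2}] r2c5's peers cover all but 2. So r2c5=2.
Step 9. [r2c1∈{1}] r2c1 has the single candidate 1, so r2c1=1.
Step 10. [r1c2∈{6}] nothing but 6 survives at r1c2. So r1c2=6.
Step 11. [r5c3∈{5}] only 5 remains possible at r5c3, so r5c3=5.
Step 12. [r4c6∈{3}] r4c6 is down to just 3. So r4c6=3.
Step 13. [r4c1∈{4}] r4c1 has the single candidate 4, so r4c1=4.
Step 14. [r3c4∈{2}] r3c4 is down to just 2 ⇒ r3c4=2.
Step 15. [r3c6∈{1}] nothing but 1 survives at r3c6, so r3c6=1.
Step 16. [r3c5∈{4}] r3c5's peers cover all but 4. So r3c5=4.
Step 17. [r4c2∈{2}] nothing but 2 survives at r4c2. So r4c2=2.
Step 18. [r5c5∈{3}] only 3 remains possible at r5c5 ⇒ r5c5=3.
Step 19. [r6c6∈{5}] r6c6 has the single candidate 5, so r6c6=5.
Step 20. [r6c5∈{6}] r6c5 is down to just 6. So r6c5=6.

Answer: 2 6 3 5 1 4 / 1 5 4 3 2 6 / 5 3 6 2 4 1 / 4 2 1 6 5 3 / 6 4 5 1 3 2 / 3 1 2 4 6 5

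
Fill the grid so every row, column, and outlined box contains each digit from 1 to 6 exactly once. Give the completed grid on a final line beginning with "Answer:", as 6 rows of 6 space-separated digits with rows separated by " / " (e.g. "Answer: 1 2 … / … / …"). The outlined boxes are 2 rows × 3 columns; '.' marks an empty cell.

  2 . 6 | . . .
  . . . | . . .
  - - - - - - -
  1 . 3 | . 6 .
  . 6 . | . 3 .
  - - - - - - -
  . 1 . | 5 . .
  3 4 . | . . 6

Step 1. [r2c3∈{1,4,5}] in col 3, 1 fits only at r2c3 ⇒ r2c3=1.
Step 2. [r2c1∈{4,5}] 4 has one home in box 1: r2c1 ⇒ r2c1=4.
Step 3. [r4c3∈{2,4,5}] r4c3 is the only open cell in col 3 admitting 4, so r4c3=4.
Step 4. [r5c6∈{2,3,4}] row 5 places 3 nowhere but r5c6, so r5c6=3.
Step 5. [r3c2∈{2,5}] r3c2 is the only open cell in col 2 admitting 2. So r3c2=2.
Step 6. [r3c6∈{4,5}] across row 3, 5 lands solely at r3c6, so r3c6=5.
Step 7. [r2c6∈{2}] r2c6 is down to just 2, so r2c6=2.
Step 8. [r1c6∈{1,4}] in col 6, 4 fits only at r1c6, so r1c6=4.
Step 9. [r2c5∈{5}] nothing but 5 survives at r2c5. So r2c5=5.
Step 10. [r1c5∈{1}] r1c5 is down to just 1. So r1c5=1.
Step 11. [r6c5∈{2}] r6c5 is down to just 2. So r6c5=2.
Step 12. [r2c2∈{3}] r2c2 has the single candidate 3 ⇒ r2c2=3.
Step 13. [r4c6∈{1}] r4c6 has the single candidate 1. So r4c6=1.
Step 14. [r4c1∈{5}] r4c1 has the single candidate 5, so r4c1=5.
Step 15. [r6c3∈{5}] r6c3's peers cover all but 5 ⇒ r6c3=5.
Step 16. [r1c4∈{3}] r1c4's peers cover all but 3. So r1c4=3.
Step 17. [r5c1∈{6}] r5c1 has the single candidate 6 ⇒ r5c1=6.
Step 18. [r4c4∈{2}] nothing but 2 survives at r4c4. So r4c4=2.
Step 19. [r3c4∈{4}] r3c4 is down to just 4, so r3c4=4.
Step 20. [r2c4∈{6}] r2c4 has the single candidate 6 ⇒ r2c4=6.
Step 21. [r1c2∈{5}] r1c2's peers cover all but 5 ⇒ r1c2=5.
Step 22. [r5c5∈{4}] r5c5 has the single candidate 4, so r5c5=4.
Step 23. [r6c4∈{1}] r6c4 is down to just 1 ⇒ r6c4=1.
Step 24. [r5c3∈{2}] r5c3's peers cover all but 2. So r5c3=2.

Answer: 2 5 6 3 1 4 / 4 3 1 6 5 2 / 1 2 3 4 6 5 / 5 6 4 2 3 1 / 6 1 2 5 4 3 / 3 4 5 1 2 6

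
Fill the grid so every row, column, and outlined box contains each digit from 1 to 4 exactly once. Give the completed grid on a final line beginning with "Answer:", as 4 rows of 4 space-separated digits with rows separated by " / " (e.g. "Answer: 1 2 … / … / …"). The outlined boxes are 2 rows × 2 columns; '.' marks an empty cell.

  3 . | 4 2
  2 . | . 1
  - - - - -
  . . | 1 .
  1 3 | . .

Step 1. [r3c1∈{4}] nothing but 4 survives at r3c1. So r3c1=4.
Step 2. [r4c4∈{4}] r4c4 is down to just 4, so r4c4=4.
Step 3. [r4c3∈{2}] r4c3's peers cover all but 2 ⇒ r4c3=2.
Step 4. [r2c3∈{3}] only 3 remains possible at r2c3, so r2c3=3.
Step 5. [r2c2∈{4}] r2c2 is down to just 4, so r2c2=4.
Step 6. [r3c4∈{3}] r3c4's peers cover all but 3. So r3c4=3.
Step 7. [r1c2∈{1}] r1c2's peers cover all but 1, so r1c2=1.
Step 8. [r3c2∈{2}] r3c2's peers cover all but 2, so r3c2=2.

Answer: 3 1 4 2 / 2 4 3 1 / 4 2 1 3 / 1 3 2 4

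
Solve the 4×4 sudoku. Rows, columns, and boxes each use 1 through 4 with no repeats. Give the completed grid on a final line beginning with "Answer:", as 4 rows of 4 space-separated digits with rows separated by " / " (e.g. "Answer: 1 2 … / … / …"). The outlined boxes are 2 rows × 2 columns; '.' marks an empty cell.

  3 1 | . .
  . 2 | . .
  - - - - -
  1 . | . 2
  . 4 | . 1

Step 1. [r3c3∈{3,4}] r3c3 is the only open cell in row 3 admitting 4 ⇒ r3c3=4.
Step 2. [r2c4∈{3,4}] across col 4, 3 lands solely at r2c4. So r2c4=3.
Step 3. [r3c2∈{3}] r3c2's peers cover all but 3, so r3c2=3.
Step 4. [r4c3∈{3}] only 3 remains possible at r4c3, so r4c3=3.
Step 5. [r2c3∈{1}] r2c3 has the single candidate 1. So r2c3=1.
Step 6. [r2c1∈{4}] r2c1 is down to just 4. So r2c1=4.
Step 7. [r4c1∈{2}] r4c1's peers cover all but 2. So r4c1=2.
Step 8. [r1c3∈{2}] r1c3's peers cover all but 2. So r1c3=2.
Step 9. [r1c4∈{4}] r1c4 is down to just 4 ⇒ r1c4=4.

Answer: 3 1 2 4 / 4 2 1 3 / 1 3 4 2 / 2 4 3 1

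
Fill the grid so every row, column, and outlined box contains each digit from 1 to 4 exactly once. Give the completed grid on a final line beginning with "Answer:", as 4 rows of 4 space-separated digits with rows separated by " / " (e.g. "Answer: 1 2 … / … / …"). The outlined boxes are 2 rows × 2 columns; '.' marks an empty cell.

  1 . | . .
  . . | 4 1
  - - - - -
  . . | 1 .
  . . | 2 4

Step 1. [r4c1∈{3}] nothing but 3 survives at r4c1 ⇒ r4c1=3.
Step 2. [r1c2∈{2,3,4}] row 1 places 4 nowhere but r1c2, so r1c2=4.
Step 3. [r3c2∈{2}] r3c2 has the single candidate 2 ⇒ r3c2=2.
Step 4. [r3c4∈{3}] r3c4 has the single candidate 3, so r3c4=3.
Step 5. [r2c2∈{3}] r2c2 has the single candidate 3. So r2c2=3.
Step 6. [r1c4∈{2}] r1c4 is down to just 2 ⇒ r1c4=2.
Step 7. [r2c1∈{2}] r2c1 is down to just 2, so r2c1=2.
Step 8. [r3c1∈{4}] nothing but 4 survives at r3c1, so r3c1=4.
Step 9. [r4c2∈{1}] r4c2's peers cover all but 1, so r4c2=1.
Step 10. [r1c3∈{3}] r1c3 has the single candidate 3, so r1c3=3.

Answer: 1 4 3 2 / 2 3 4 1 / 4 2 1 3 / 3 1 2 4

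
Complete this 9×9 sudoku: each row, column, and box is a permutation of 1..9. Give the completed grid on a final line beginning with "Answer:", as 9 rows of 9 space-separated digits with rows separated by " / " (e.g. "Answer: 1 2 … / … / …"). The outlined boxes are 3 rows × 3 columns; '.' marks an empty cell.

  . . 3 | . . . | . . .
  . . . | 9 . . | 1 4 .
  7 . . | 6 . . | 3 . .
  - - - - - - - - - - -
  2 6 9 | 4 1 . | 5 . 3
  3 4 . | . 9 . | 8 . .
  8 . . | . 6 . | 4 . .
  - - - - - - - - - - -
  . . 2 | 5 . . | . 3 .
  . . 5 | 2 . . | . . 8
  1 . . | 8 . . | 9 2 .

Step 1. [r5c4∈{7}] r5c4 is down to just 7, so r5c4=7.
Step 2. [r1c7∈{2,6,7}] r1c7 is the only open cell in col 7 admitting 2. So r1c7=2.
Step 3. [r6c2∈{1,5,7}] r6c2 is the only open cell in box 4 admitting 5 ⇒ r6c2=5.
Step 4. [r9c9∈{4,5,6,7}] r9c9 is the only open cell in row 9 admitting 5, so r9c9=5.
Step 5. [r7c9∈{1,4,6,7}] in col 9, 4 fits only at r7c9 ⇒ r7c9=4.
Step 6. [r7c5∈{7}] r7c5 is down to just 7, so r7c5=7.
Step 7. [r7c6∈{1,6,9}] row 7 places 1 nowhere but r7c6. So r7c6=1.
Step 8. [r3c9∈{9}] r3c9 has the single candidate 9, so r3c9=9.
Step 9. [r8c6∈{3,4,6,9}] col 6 places 9 nowhere but r8c6. So r8c6=9.
Step 10. [r6c3∈{1,7}] r6c3 is the only open cell in box 4 admitting 7. So r6c3=7.
Step 11. [r5c6∈{2,5}] in row 5, 5 fits only at r5c6, so r5c6=5.
Step 12. [r7c2∈{8,9}] r7c2 is the only open cell in row 7 admitting 8, so r7c2=8.
Step 13. [r8c8∈{1,6,7}] r8c8 is the only open cell in row 8 admitting 1 ⇒ r8c8=1.
Step 14. [r6c6∈{2,3}] box 5 places 2 nowhere but r6c6 ⇒ r6c6=2.
Step 15. [r4c6∈{8}] r4c6 has the single candidate 8. So r4c6=8.
Step 16. [r3c6∈{4}] r3c6 has the single candidate 4. So r3c6=4.
Step 17. [r1c1∈{4,5,6,9}] 4 has one home in row 1: r1c1. So r1c1=4.
Step 18. [r8c1∈{6}] r8c1 has the single candidate 6, so r8c1=6.
Step 19. [r1c6∈{7}] nothing but 7 survives at r1c6, so r1c6=7.
Step 20. [r1c9∈{6}] r1c9 is down to just 6 ⇒ r1c9=6.
Step 21. [r9c2∈{3,7}] 7 has one home in row 9: r9c2. So r9c2=7.
Step 22. [r2c6∈{3}] r2c6 is down to just 3, so r2c6=3.
Step 23. [r2c2∈{2}] r2c2's peers cover all but 2. So r2c2=2.
Step 24. [r5c3∈{1}] nothing but 1 survives at r5c3. So r5c3=1.
Step 25. [r3c3∈{8}] r3c3's peers cover all but 8. So r3c3=8.
Step 26. [r9c5∈{3,4}] row 9 places 3 nowhere but r9c5 ⇒ r9c5=3.
Step 27. [r2c5∈{5,8}] 8 has one home in row 2: r2c5, so r2c5=8.
Step 28. [r3c8∈{5}] only 5 remains possible at r3c8, so r3c8=5.
Step 29. [r3c2∈{1}] r3c2 is down to just 1 ⇒ r3c2=1.
Step 30. [r1c2∈{9}] only 9 remains possible at r1c2. So r1c2=9.
Step 31. [r1c4∈{1}] r1c4 has the single candidate 1 ⇒ r1c4=1.
Step 32. [r1c8∈{8}] nothing but 8 survives at r1c8, so r1c8=8.
Step 33. [r7c1∈{9}] nothing but 9 survives at r7c1 ⇒ r7c1=9.
Step 34. [r2c3∈{6}] r2c3's peers cover all but 6, so r2c3=6.
Step 35. [r9c6∈{6}] r9c6's peers cover all but 6 ⇒ r9c6=6.
Step 36. [r2c1∈{5}] only 5 remains possible at r2c1. So r2c1=5.
Step 37. [r8c7∈{7}] r8c7's peers cover all but 7. So r8c7=7.
Step 38. [r8c5∈{4}] r8c5 is down to just 4. So r8c5=4.
Step 39. [r2c9∈{7}] r2c9 has the single candidate 7. So r2c9=7.
Step 40. [r6c4∈{3}] only 3 remains possible at r6c4. So r6c4=3.
Step 41. [r5c8∈{6}] r5c8 is down to just 6, so r5c8=6.
Step 42. [r7c7∈{6}] nothing but 6 survives at r7c7 ⇒ r7c7=6.
Step 43. [r6c8∈{9}] r6c8 has the single candidate 9, so r6c8=9.
Step 44. [r6c9∈{1}] r6c9's peers cover all but 1. So r6c9=1.
Step 45. [r4c8∈{7}] r4c8's peers cover all but 7, so r4c8=7.
Step 46. [r3c5∈{2}] r3c5's peers cover all but 2 ⇒ r3c5=2.
Step 47. [r8c2∈{3}] nothing but 3 survives at r8c2, so r8c2=3.
Step 48. [r5c9∈{2}] r5c9 has the single candidate 2 ⇒ r5c9=2.
Step 49. [r1c5∈{5}] r1c5 has the single candidate 5 ⇒ r1c5=5.
Step 50. [r9c3∈{4}] only 4 remains possible at r9c3 ⇒ r9c3=4.

Answer: 4 9 3 1 5 7 2 8 6 / 5 2 6 9 8 3 1 4 7 / 7 1 8 6 2 4 3 5 9 / 2 6 9 4 1 8 5 7 3 / 3 4 1 7 9 5 8 6 2 / 8 5 7 3 6 2 4 9 1 / 9 8 2 5 7 1 6 3 4 / 6 3 5 2 4 9 7 1 8 / 1 7 4 8 3 6 9 2 5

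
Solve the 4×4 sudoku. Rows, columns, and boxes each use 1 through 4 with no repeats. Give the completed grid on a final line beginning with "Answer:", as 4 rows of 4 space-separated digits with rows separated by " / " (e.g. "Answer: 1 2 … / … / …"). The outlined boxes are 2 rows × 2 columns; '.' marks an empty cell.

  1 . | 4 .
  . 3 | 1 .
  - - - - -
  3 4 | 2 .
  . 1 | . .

Step 1. [r2c4∈{2}] r2c4 is down to just 2 ⇒ r2c4=2.
Step 2. [r4c4∈{3,4}] r4c4 is the only open cell in row 4 admitting 4 ⇒ r4c4=4.
Step 3. [r2c1∈{4}] r2c1's peers cover all but 4. So r2c1=4.
Step 4. [r1c4∈{3}] r1c4's peers cover all but 3. So r1c4=3.
Step 5. [r1c2∈{2}] r1c2's peers cover all but 2. So r1c2=2.
Step 6. [r3c4∈{1}] only 1 remains possible at r3c4 ⇒ r3c4=1.
Step 7. [r4c3∈{3}] r4c3 has the single candidate 3, so r4c3=3.
Step 8. [r4c1∈{2}] r4c1's peers cover all but 2, so r4c1=2.

Answer: 1 2 4 3 / 4 3 1 2 / 3 4 2 1 / 2 1 3 4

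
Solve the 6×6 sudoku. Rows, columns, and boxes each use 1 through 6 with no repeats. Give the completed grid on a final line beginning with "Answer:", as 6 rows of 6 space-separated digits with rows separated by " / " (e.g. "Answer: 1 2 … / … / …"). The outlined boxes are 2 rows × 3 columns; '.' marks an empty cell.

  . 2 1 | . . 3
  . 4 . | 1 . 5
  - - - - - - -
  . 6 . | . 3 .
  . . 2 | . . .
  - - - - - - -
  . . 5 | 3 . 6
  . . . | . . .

Step 1. [r4c2∈{1,3,5}] across col 2, 5 lands solely at r4c2. So r4c2=5.
Step 2. [r3c3∈{4}] r3c3 is down to just 4 ⇒ r3c3=4.
Step 3. [r3c1∈{1}] only 1 remains possible at r3c1, so r3c1=1.
Step 4. [r6c5∈{1,2,4,5}] col 5 places 5 nowhere but r6c5, so r6c5=5.
Step 5. [r6c2∈{1,3}] in col 2, 3 fits only at r6c2 ⇒ r6c2=3.
Step 6. [r6c6∈{1,2,4}] row 6 places 1 nowhere but r6c6. So r6c6=1.
Step 7. [r2c5∈{2,6}] across row 2, 2 lands solely at r2c5. So r2c5=2.
Step 8. [r5c5∈{4}] r5c5 is down to just 4 ⇒ r5c5=4.
Step 9. [r1c5∈{6}] only 6 remains possible at r1c5, so r1c5=6.
Step 10. [r6c4∈{2}] r6c4 is down to just 2. So r6c4=2.
Step 11. [r6c3∈{6}] r6c3 is down to just 6, so r6c3=6.
Step 12. [r4c6∈{4}] r4c6 is down to just 4 ⇒ r4c6=4.
Step 13. [r4c1∈{3}] r4c1 has the single candidate 3. So r4c1=3.
Step 14. [r1c1∈{5}] nothing but 5 survives at r1c1, so r1c1=5.
Step 15. [r5c2∈{1}] only 1 remains possible at r5c2 ⇒ r5c2=1.
Step 16. [r3c6∈{2}] only 2 remains possible at r3c6, so r3c6=2.
Step 17. [r2c1∈{6}] r2c1 has the single candidate 6. So r2c1=6.
Step 18. [r2c3∈{3}] only 3 remains possible at r2c3 ⇒ r2c3=3.
Step 19. [r3c4∈{5}] only 5 remains possible at r3c4. So r3c4=5.
Step 20. [r5c1∈{2}] r5c1's peers cover all but 2 ⇒ r5c1=2.
Step 21. [r4c5∈{1}] r4c5 has the single candidate 1. So r4c5=1.
Step 22. [r4c4∈{6}] r4c4 has the single candidate 6 ⇒ r4c4=6.
Step 23. [r1c4∈{4}] only 4 remains possible at r1c4 ⇒ r1c4=4.
Step 24. [r6c1∈{4}] r6c1 is down to just 4, so r6c1=4.

Answer: 5 2 1 4 6 3 / 6 4 3 1 2 5 / 1 6 4 5 3 2 / 3 5 2 6 1 4 / 2 1 5 3 4 6 / 4 3 6 2 5 1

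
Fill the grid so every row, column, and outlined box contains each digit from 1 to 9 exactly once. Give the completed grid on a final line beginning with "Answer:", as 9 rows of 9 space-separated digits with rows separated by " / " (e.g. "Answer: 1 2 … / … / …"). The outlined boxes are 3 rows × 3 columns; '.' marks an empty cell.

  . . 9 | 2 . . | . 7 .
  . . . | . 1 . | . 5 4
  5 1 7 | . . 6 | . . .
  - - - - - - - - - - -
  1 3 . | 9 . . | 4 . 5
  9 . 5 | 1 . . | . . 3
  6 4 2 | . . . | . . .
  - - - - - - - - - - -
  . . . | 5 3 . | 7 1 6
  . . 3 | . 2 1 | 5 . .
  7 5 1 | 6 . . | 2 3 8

Step 1. [r1c1∈{3,4,8}] across box 1, 4 lands solely at r1c1, so r1c1=4.
Step 2. [r4c3∈{8}] r4c3 has the single candidate 8 ⇒ r4c3=8.
Step 3. [r2c1∈{2,3,8}] col 1 places 3 nowhere but r2c1. So r2c1=3.
Step 4. [r6c9∈{1,7,9}] across col 9, 7 lands solely at r6c9. So r6c9=7.
Step 5. [r8c1∈{8}] only 8 remains possible at r8c1. So r8c1=8.
Step 6. [r7c6∈{4,8,9}] 8 has one home in row 7: r7c6. So r7c6=8.
Step 7. [r2c2∈{2,6,8}] in row 2, 2 fits only at r2c2. So r2c2=2.
Step 8. [r6c7∈{1,8,9}] 1 has one home in row 6: r6c7, so r6c7=1.
Step 9. [r1c2∈{6,8}] across col 2, 8 lands solely at r1c2 ⇒ r1c2=8.
Step 10. [r1c7∈{3,6}] row 1 places 6 nowhere but r1c7, so r1c7=6.
Step 11. [r5c7∈{8}] r5c7's peers cover all but 8. So r5c7=8.
Step 12. [r3c8∈{2,8,9}] r3c8 is the only open cell in col 8 admitting 8. So r3c8=8.
Step 13. [r1c6∈{3,5}] row 1 places 3 nowhere but r1c6, so r1c6=3.
Step 14. [r8c9∈{9}] r8c9 is down to just 9. So r8c9=9.
Step 15. [r3c4∈{4}] nothing but 4 survives at r3c4 ⇒ r3c4=4.
Step 16. [r3c5∈{9}] r3c5 has the single candidate 9 ⇒ r3c5=9.
Step 17. [r2c6∈{7}] r2c6's peers cover all but 7, so r2c6=7.
Step 18. [r6c5∈{5,8}] across col 5, 8 lands solely at r6c5 ⇒ r6c5=8.
Step 19. [r9c5∈{4}] r9c5 has the single candidate 4 ⇒ r9c5=4.
Step 20. [r4c5∈{6,7}] r4c5 is the only open cell in row 4 admitting 7. So r4c5=7.
Step 21. [r4c6∈{2}] r4c6 has the single candidate 2 ⇒ r4c6=2.
Step 22. [r5c8∈{2,6}] across row 5, 2 lands solely at r5c8, so r5c8=2.
Step 23. [r5c5∈{6}] nothing but 6 survives at r5c5, so r5c5=6.
Step 24. [r1c9∈{1}] r1c9's peers cover all but 1 ⇒ r1c9=1.
Step 25. [r7c1∈{2}] only 2 remains possible at r7c1. So r7c1=2.
Step 26. [r6c6∈{5}] r6c6 is down to just 5, so r6c6=5.
Step 27. [r8c2∈{6}] r8c2's peers cover all but 6 ⇒ r8c2=6.
Step 28. [r3c7∈{3}] r3c7 has the single candidate 3, so r3c7=3.
Step 29. [r4c8∈{6}] r4c8 has the single candidate 6 ⇒ r4c8=6.
Step 30. [r9c6∈{9}] r9c6's peers cover all but 9. So r9c6=9.
Step 31. [r6c8∈{9}] r6c8's peers cover all but 9. So r6c8=9.
Step 32. [r5c2∈{7}] r5c2's peers cover all but 7 ⇒ r5c2=7.
Step 33. [r8c8∈{4}] r8c8's peers cover all but 4 ⇒ r8c8=4.
Step 34. [r1c5∈{5}] r1c5 has the single candidate 5 ⇒ r1c5=5.
Step 35. [r2c4∈{8}] only 8 remains possible at r2c4, so r2c4=8.
Step 36. [r7c2∈{9}] r7c2 has the single candidate 9, so r7c2=9.
Step 37. [r7c3∈{4}] r7c3 has the single candidate 4, so r7c3=4.
Step 38. [r5c6∈{4}] nothing but 4 survives at r5c6. So r5c6=4.
Step 39. [r3c9∈{2}] nothing but 2 survives at r3c9 ⇒ r3c9=2.
Step 40. [r2c3∈{6}] r2c3 has the single candidate 6 ⇒ r2c3=6.
Step 41. [r6c4∈{3}] nothing but 3 survives at r6c4, so r6c4=3.
Step 42. [r8c4∈{7}] r8c4 has the single candidate 7, so r8c4=7.
Step 43. [r2c7∈{9}] r2c7 is down to just 9 ⇒ r2c7=9.

Answer: 4 8 9 2 5 3 6 7 1 / 3 2 6 8 1 7 9 5 4 / 5 1 7 4 9 6 3 8 2 / 1 3 8 9 7 2 4 6 5 / 9 7 5 1 6 4 8 2 3 / 6 4 2 3 8 5 1 9 7 / 2 9 4 5 3 8 7 1 6 / 8 6 3 7 2 1 5 4 9 / 7 5 1 6 4 9 2 3 8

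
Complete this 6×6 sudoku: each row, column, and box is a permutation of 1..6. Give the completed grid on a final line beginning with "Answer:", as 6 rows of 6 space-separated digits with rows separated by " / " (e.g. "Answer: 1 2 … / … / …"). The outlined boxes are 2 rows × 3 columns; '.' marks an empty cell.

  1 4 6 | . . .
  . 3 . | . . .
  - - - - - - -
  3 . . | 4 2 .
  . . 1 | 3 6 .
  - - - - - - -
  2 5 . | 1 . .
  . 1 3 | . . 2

Step 1. [r2c1∈{5}] nothing but 5 survives at r2c1 ⇒ r2c1=5.
Step 2. [r5c6∈{3,4,6}] row 5 places 6 nowhere but r5c6. So r5c6=6.
Step 3. [r4c6∈{5}] nothing but 5 survives at r4c6, so r4c6=5.
Step 4. [r2c5∈{1,4}] col 5 places 1 nowhere but r2c5, so r2c5=1.
Step 5. [r5c3∈{4}] r5c3 has the single candidate 4, so r5c3=4.
Step 6. [r1c4∈{2,5}] across row 1, 2 lands solely at r1c4. So r1c4=2.
Step 7. [r1c5∈{3,5}] r1c5 is the only open cell in row 1 admitting 5. So r1c5=5.
Step 8. [r6c5∈{4}] r6c5 is down to just 4 ⇒ r6c5=4.
Step 9. [r3c6∈{1}] r3c6 has the single candidate 1 ⇒ r3c6=1.
Step 10. [r2c4∈{6}] r2c4 has the single candidate 6, so r2c4=6.
Step 11. [r1c6∈{3}] r1c6 is down to just 3. So r1c6=3.
Step 12. [r2c3∈{2}] r2c3 is down to just 2 ⇒ r2c3=2.
Step 13. [r4c2∈{2}] nothing but 2 survives at r4c2 ⇒ r4c2=2.
Step 14. [r3c2∈{6}] r3c2 is down to just 6 ⇒ r3c2=6.
Step 15. [r5c5∈{3}] r5c5 has the single candidate 3, so r5c5=3.
Step 16. [r6c4∈{5}] r6c4's peers cover all but 5. So r6c4=5.
Step 17. [r2c6∈{4}] only 4 remains possible at r2c6, so r2c6=4.
Step 18. [r6c1∈{6}] nothing but 6 survives at r6c1. So r6c1=6.
Step 19. [r4c1∈{4}] nothing but 4 survives at r4c1. So r4c1=4.
Step 20. [r3c3∈{5}] nothing but 5 survives at r3c3 ⇒ r3c3=5.

Answer: 1 4 6 2 5 3 / 5 3 2 6 1 4 / 3 6 5 4 2 1 / 4 2 1 3 6 5 / 2 5 4 1 3 6 / 6 1 3 5 4 2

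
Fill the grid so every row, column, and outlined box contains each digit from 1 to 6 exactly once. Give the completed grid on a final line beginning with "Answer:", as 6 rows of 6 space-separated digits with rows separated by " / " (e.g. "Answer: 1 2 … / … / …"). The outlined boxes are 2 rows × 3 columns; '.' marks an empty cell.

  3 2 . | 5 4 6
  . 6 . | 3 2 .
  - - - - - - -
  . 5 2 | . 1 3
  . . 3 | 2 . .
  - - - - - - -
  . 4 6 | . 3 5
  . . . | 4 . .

Step 1. [r2c6∈{1}] nothing but 1 survives at r2c6 ⇒ r2c6=1.
Step 2. [r3c1∈{4,6}] r3c1 is the only open cell in row 3 admitting 4. So r3c1=4.
Step 3. [r4c1∈{1,6}] r4c1 is the only open cell in col 1 admitting 6 ⇒ r4c1=6.
Step 4. [r5c1∈{1,2}] row 5 places 2 nowhere but r5c1 ⇒ r5c1=2.
Step 5. [r6c1∈{1,5}] across col 1, 1 lands solely at r6c1. So r6c1=1.
Step 6. [r2c1∈{5}] r2c1 is down to just 5. So r2c1=5.
Step 7. [r3c4∈{6}] only 6 remains possible at r3c4 ⇒ r3c4=6.
Step 8. [r4c2∈{1}] only 1 remains possible at r4c2. So r4c2=1.
Step 9. [r6c3∈{5}] r6c3's peers cover all but 5, so r6c3=5.
Step 10. [r6c2∈{3}] only 3 remains possible at r6c2. So r6c2=3.
Step 11. [r2c3∈{4}] only 4 remains possible at r2c3. So r2c3=4.
Step 12. [r6c5∈{6}] r6c5's peers cover all but 6. So r6c5=6.
Step 13. [r4c5∈{5}] nothing but 5 survives at r4c5. So r4c5=5.
Step 14. [r1c3∈{1}] r1c3's peers cover all but 1 ⇒ r1c3=1.
Step 15. [r5c4∈{1}] r5c4 has the single candidate 1 ⇒ r5c4=1.
Step 16. [r6c6∈{2}] only 2 remains possible at r6c6. So r6c6=2.
Step 17. [r4c6∈{4}] r4c6 is down to just 4, so r4c6=4.

Answer: 3 2 1 5 4 6 / 5 6 4 3 2 1 / 4 5 2 6 1 3 / 6 1 3 2 5 4 / 2 4 6 1 3 5 / 1 3 5 4 6 2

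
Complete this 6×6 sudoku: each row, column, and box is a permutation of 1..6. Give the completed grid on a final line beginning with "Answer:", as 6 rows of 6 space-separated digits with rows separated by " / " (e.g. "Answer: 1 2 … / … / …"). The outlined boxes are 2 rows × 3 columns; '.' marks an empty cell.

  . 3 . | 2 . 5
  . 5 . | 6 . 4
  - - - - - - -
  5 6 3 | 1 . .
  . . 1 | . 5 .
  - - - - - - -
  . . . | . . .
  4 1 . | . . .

Step 1. [r5c2∈{2}] nothing but 2 survives at r5c2 ⇒ r5c2=2.
Step 2. [r4c6∈{2,3,6}] in row 4, 6 fits only at r4c6. So r4c6=6.
Step 3. [r5c1∈{3,6}] across col 1, 3 lands solely at r5c1 ⇒ r5c1=3.
Step 4. [r3c5∈{2,4}] 4 has one home in row 3: r3c5, so r3c5=4.
Step 5. [r6c5∈{2,3,6}] in col 5, 2 fits only at r6c5, so r6c5=2.
Step 6. [r6c3∈{5,6}] in row 6, 6 fits only at r6c3, so r6c3=6.
Step 7. [r1c5∈{1}] r1c5's peers cover all but 1 ⇒ r1c5=1.
Step 8. [r6c4∈{3,5}] r6c4 is the only open cell in row 6 admitting 5 ⇒ r6c4=5.
Step 9. [r2c1∈{1,2}] row 2 places 1 nowhere but r2c1 ⇒ r2c1=1.
Step 10. [r5c4∈{4}] r5c4's peers cover all but 4. So r5c4=4.
Step 11. [r4c2∈{4}] nothing but 4 survives at r4c2, so r4c2=4.
Step 12. [r5c6∈{1}] r5c6 is down to just 1. So r5c6=1.
Step 13. [r4c1∈{2}] r4c1 has the single candidate 2, so r4c1=2.
Step 14. [r2c3∈{2}] nothing but 2 survives at r2c3, so r2c3=2.
Step 15. [r1c1∈{6}] nothing but 6 survives at r1c1, so r1c1=6.
Step 16. [r1c3∈{4}] r1c3 is down to just 4 ⇒ r1c3=4.
Step 17. [r5c3∈{5}] nothing but 5 survives at r5c3. So r5c3=5.
Step 18. [r6c6∈{3}] r6c6 is down to just 3, so r6c6=3.
Step 19. [r4c4∈{3}] only 3 remains possible at r4c4 ⇒ r4c4=3.
Step 20. [r5c5∈{6}] only 6 remains possible at r5c5. So r5c5=6.
Step 21. [r3c6∈{2}] nothing but 2 survives at r3c6. So r3c6=2.
Step 22. [r2c5∈{3}] only 3 remains possible at r2c5, so r2c5=3.

Answer: 6 3 4 2 1 5 / 1 5 2 6 3 4 / 5 6 3 1 4 2 / 2 4 1 3 5 6 / 3 2 5 4 6 1 / 4 1 6 5 2 3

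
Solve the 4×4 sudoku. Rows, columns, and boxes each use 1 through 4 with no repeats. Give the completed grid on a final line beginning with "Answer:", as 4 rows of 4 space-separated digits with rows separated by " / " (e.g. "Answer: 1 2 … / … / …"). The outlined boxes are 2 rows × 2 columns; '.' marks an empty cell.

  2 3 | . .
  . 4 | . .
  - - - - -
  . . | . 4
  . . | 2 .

Step 1. [r4c2∈{1}] r4c2 has the single candidate 1. So r4c2=1.
Step 2. [r4c4∈{3}] only 3 remains possible at r4c4 ⇒ r4c4=3.
Step 3. [r1c4∈{1}] only 1 remains possible at r1c4. So r1c4=1.
Step 4. [r2c3∈{3}] only 3 remains possible at r2c3 ⇒ r2c3=3.
Step 5. [r3c2∈{2}] r3c2's peers cover all but 2 ⇒ r3c2=2.
Step 6. [r2c4∈{2}] r2c4's peers cover all but 2. So r2c4=2.
Step 7. [r2c1∈{1}] r2c1 is down to just 1 ⇒ r2c1=1.
Step 8. [r3c1∈{3}] nothing but 3 survives at r3c1 ⇒ r3c1=3.
Step 9. [r4c1∈{4}] only 4 remains possible at r4c1, so r4c1=4.
Step 10. [r1c3∈{4}] nothing but 4 survives at r1c3 ⇒ r1c3=4.
Step 11. [r3c3∈{1}] r3c3's peers cover all but 1, so r3c3=1.

Answer: 2 3 4 1 / 1 4 3 2 / 3 2 1 4 / 4 1 2 3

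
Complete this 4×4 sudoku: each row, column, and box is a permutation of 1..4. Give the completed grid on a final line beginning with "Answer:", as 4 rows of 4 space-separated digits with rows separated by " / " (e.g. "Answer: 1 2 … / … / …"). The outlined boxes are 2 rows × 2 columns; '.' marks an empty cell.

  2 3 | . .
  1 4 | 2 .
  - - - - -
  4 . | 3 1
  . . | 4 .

Step 1. [r4c2∈{1,2}] r4c2 is the only open cell in row 4 admitting 1, so r4c2=1.
Step 2. [r4c1∈{3}] r4c1 is down to just 3. So r4c1=3.
Step 3. [r1c3∈{1}] nothing but 1 survives at r1c3 ⇒ r1c3=1.
Step 4. [r1c4∈{4}] only 4 remains possible at r1c4. So r1c4=4.
Step 5. [r3c2∈{2}] r3c2 is down to just 2 ⇒ r3c2=2.
Step 6. [r2c4∈{3}] r2c4's peers cover all but 3, so r2c4=3.
Step 7. [r4c4∈{2}] r4c4's peers cover all but 2. So r4c4=2.

Answer: 2 3 1 4 / 1 4 2 3 / 4 2 3 1 / 3 1 4 2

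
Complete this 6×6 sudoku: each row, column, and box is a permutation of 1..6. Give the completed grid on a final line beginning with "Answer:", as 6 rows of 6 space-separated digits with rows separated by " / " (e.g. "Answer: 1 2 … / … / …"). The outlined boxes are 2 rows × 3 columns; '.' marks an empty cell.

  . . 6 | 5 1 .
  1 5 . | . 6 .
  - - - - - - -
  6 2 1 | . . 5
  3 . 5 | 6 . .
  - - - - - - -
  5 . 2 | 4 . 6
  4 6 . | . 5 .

Step 1. [r6c3∈{3}] r6c3 is down to just 3. So r6c3=3.
Step 2. [r4c6∈{1,2,4}] row 4 places 1 nowhere but r4c6, so r4c6=1.
Step 3. [r6c6∈{2}] r6c6's peers cover all but 2 ⇒ r6c6=2.
Step 4. [r3c5∈{3,4}] across row 3, 4 lands solely at r3c5 ⇒ r3c5=4.
Step 5. [r2c3∈{4}] r2c3 is down to just 4 ⇒ r2c3=4.
Step 6. [r2c6∈{3}] nothing but 3 survives at r2c6, so r2c6=3.
Step 7. [r6c4∈{1}] r6c4's peers cover all but 1. So r6c4=1.
Step 8. [r1c1∈{2}] r1c1 has the single candidate 2 ⇒ r1c1=2.
Step 9. [r4c5∈{2}] r4c5 has the single candidate 2. So r4c5=2.
Step 10. [r2c4∈{2}] only 2 remains possible at r2c4, so r2c4=2.
Step 11. [r1c2∈{3}] nothing but 3 survives at r1c2. So r1c2=3.
Step 12. [r5c5∈{3}] only 3 remains possible at r5c5, so r5c5=3.
Step 13. [r3c4∈{3}] only 3 remains possible at r3c4 ⇒ r3c4=3.
Step 14. [r1c6∈{4}] nothing but 4 survives at r1c6, so r1c6=4.
Step 15. [r4c2∈{4}] r4c2 is down to just 4 ⇒ r4c2=4.
Step 16. [r5c2∈{1}] only 1 remains possible at r5c2. So r5c2=1.

Answer: 2 3 6 5 1 4 / 1 5 4 2 6 3 / 6 2 1 3 4 5 / 3 4 5 6 2 1 / 5 1 2 4 3 6 / 4 6 3 1 5 2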